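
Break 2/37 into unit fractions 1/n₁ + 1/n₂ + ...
1/19 + 1/703

Greedy algorithm:
2/37: ceiling(37/2) = 19, use 1/19
1/703: ceiling(703/1) = 703, use 1/703
Result: 2/37 = 1/19 + 1/703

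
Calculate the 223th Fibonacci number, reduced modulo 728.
365

Matrix identity: Q^n = [[F_(n+1), F_n], [F_n, F_(n-1)]] with Q = [[1,1],[1,0]].
n = 223 = 11011111₂. Square-and-multiply, entries mod 728:
Q^1 = [[1,1],[1,0]]
Q^3 = (Q^1)²·Q = [[3,2],[2,1]]
Q^6 = (Q^3)² = [[13,8],[8,5]]
Q^13 = (Q^6)²·Q = [[377,233],[233,144]]
Q^27 = (Q^13)²·Q = [[403,586],[586,545]]
Q^55 = (Q^27)²·Q = [[637,573],[573,64]]
Q^111 = (Q^55)²·Q = [[91,274],[274,545]]
Q^223 = (Q^111)²·Q = [[637,365],[365,272]]
F_223 mod 728 = Q^223[0][1] = 365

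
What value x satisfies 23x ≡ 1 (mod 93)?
89

gcd(23, 93) = 1, so the inverse exists.
Extended Euclidean algorithm on (93, 23):
93 = 4 × 23 + 1  ⟹  1 = (1)·93 + (-4)·23
So (-4)·23 ≡ 1 (mod 93), i.e. 23^(-1) ≡ -4 ≡ 89 (mod 93).
Check: 23 × 89 = 2047 ≡ 1 (mod 93)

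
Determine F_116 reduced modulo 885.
177

Matrix identity: Q^n = [[F_(n+1), F_n], [F_n, F_(n-1)]] with Q = [[1,1],[1,0]].
n = 116 = 1110100₂. Square-and-multiply, entries mod 885:
Q^1 = [[1,1],[1,0]]
Q^3 = (Q^1)²·Q = [[3,2],[2,1]]
Q^7 = (Q^3)²·Q = [[21,13],[13,8]]
Q^14 = (Q^7)² = [[610,377],[377,233]]
Q^29 = (Q^14)²·Q = [[140,44],[44,96]]
Q^58 = (Q^29)² = [[296,649],[649,532]]
Q^116 = (Q^58)² = [[827,177],[177,650]]
F_116 mod 885 = Q^116[0][1] = 177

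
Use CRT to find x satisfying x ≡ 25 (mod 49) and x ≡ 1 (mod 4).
25

Using Chinese Remainder Theorem:
M = 49 × 4 = 196
M1 = 4, M2 = 49
y1 = 4^(-1) mod 49 = 37
y2 = 49^(-1) mod 4 = 1
x = (25×4×37 + 1×49×1) mod 196 = 25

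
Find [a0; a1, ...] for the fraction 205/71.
[2; 1, 7, 1, 7]

Euclidean algorithm steps:
205 = 2 × 71 + 63
71 = 1 × 63 + 8
63 = 7 × 8 + 7
8 = 1 × 7 + 1
7 = 7 × 1 + 0
Continued fraction: [2; 1, 7, 1, 7]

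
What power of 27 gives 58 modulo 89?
25

Baby-step giant-step with step n = ⌈√89⌉ = 10.
Baby steps 27^j mod 89 (j:value) for j=0..9: 0:1, 1:27, 2:17, 3:14, 4:22, 5:60, 6:18, 7:41, 8:39, 9:74.
Giant-step multiplier: 27^(-10) ≡ 27^(88-10) = 27^78 ≡ 69 (mod 89).
Giant steps γ_i = 58·69^i mod 89: γ_0=58, γ_1=86, γ_2=60 (in table at j=5).
x = i·n + j = 2·10 + 5 = 25.
Check: 27^25 ≡ 58 (mod 89).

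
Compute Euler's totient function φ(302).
150

302 = 2 × 151
φ(n) = n × ∏(1 - 1/p) for each prime p dividing n
φ(302) = 302 × (1 - 1/2) × (1 - 1/151) = 150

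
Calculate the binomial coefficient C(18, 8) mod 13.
0

Using Lucas' theorem:
Write n=18 and k=8 in base 13:
n in base 13: [1, 5]
k in base 13: [0, 8]
C(18,8) mod 13 = ∏ C(n_i, k_i) mod 13
Digit binomials (mod 13): C(1,0) = 1; C(5,8) = 0 (k_i > n_i)
Product: 1 × 0 = 0 ≡ 0 (mod 13)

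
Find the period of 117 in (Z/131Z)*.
65

131 is prime, so ord(117) divides φ(131) = 130.
Divisors of 130: 1, 2, 5, 10, 13, 26, 65, 130.
Repeated squaring: 117^1 ≡ 117, 117^2 ≡ 65, 117^4 ≡ 33, 117^8 ≡ 41, 117^16 ≡ 109, 117^32 ≡ 91, 117^64 ≡ 28, 117^128 ≡ 129 (mod 131).
Test 117^d mod 131 for each divisor d in increasing order:
117^1 ≡ 117
117^2 ≡ 65
117^5 = 117^4·117^1 ≡ 62
117^10 = 117^8·117^2 ≡ 45
117^13 = 117^8·117^4·117^1 ≡ 53
117^26 = 117^16·117^8·117^2 ≡ 58
117^65 = 117^64·117^1 ≡ 1  ← first divisor giving 1
The order is 65.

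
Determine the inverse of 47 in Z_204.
191

gcd(47, 204) = 1, so the inverse exists.
Extended Euclidean algorithm on (204, 47):
204 = 4 × 47 + 16  ⟹  16 = (1)·204 + (-4)·47
47 = 2 × 16 + 15  ⟹  15 = (-2)·204 + (9)·47
16 = 1 × 15 + 1  ⟹  1 = (3)·204 + (-13)·47
So (-13)·47 ≡ 1 (mod 204), i.e. 47^(-1) ≡ -13 ≡ 191 (mod 204).
Check: 47 × 191 = 8977 ≡ 1 (mod 204)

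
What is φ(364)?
144

364 = 2^2 × 7 × 13
φ(n) = n × ∏(1 - 1/p) for each prime p dividing n
φ(364) = 364 × (1 - 1/2) × (1 - 1/7) × (1 - 1/13) = 144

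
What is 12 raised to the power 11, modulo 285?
198

Repeated squaring. Binary of 11 = 1011.
12^1 ≡ 12 (mod 285); 12^2 ≡ 144 (mod 285); 12^4 ≡ 216 (mod 285); 12^8 ≡ 201 (mod 285)
12^11 = 12^1 × 12^2 × 12^8 ≡ 198 (mod 285)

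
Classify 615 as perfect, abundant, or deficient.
deficient

Proper divisors of 615: sum = 1 + 3 + 5 + 15 + 41 + 123 + 205 = 393
Since 393 < 615, 615 is deficient.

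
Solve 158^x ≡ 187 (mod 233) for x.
228

Baby-step giant-step with step n = ⌈√233⌉ = 16.
Baby steps 158^j mod 233 (j:value) for j=0..15: 0:1, 1:158, 2:33, 3:88, 4:157, 5:108, 6:55, 7:69, 8:184, 9:180, 10:14, 11:115, 12:229, 13:67, 14:101, 15:114.
Giant-step multiplier: 158^(-16) ≡ 158^(232-16) = 158^216 ≡ 128 (mod 233).
Giant steps γ_i = 187·128^i mod 233: γ_0=187, γ_1=170, γ_2=91, γ_3=231, γ_4=210, γ_5=85, γ_6=162, γ_7=232, γ_8=105, γ_9=159, γ_10=81, γ_11=116, γ_12=169, γ_13=196, γ_14=157 (in table at j=4).
x = i·n + j = 14·16 + 4 = 228.
Check: 158^228 ≡ 187 (mod 233).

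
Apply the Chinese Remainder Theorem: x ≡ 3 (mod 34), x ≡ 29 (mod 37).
547

Using Chinese Remainder Theorem:
M = 34 × 37 = 1258
M1 = 37, M2 = 34
y1 = 37^(-1) mod 34 = 23
y2 = 34^(-1) mod 37 = 12
x = (3×37×23 + 29×34×12) mod 1258 = 547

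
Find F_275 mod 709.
350

Matrix identity: Q^n = [[F_(n+1), F_n], [F_n, F_(n-1)]] with Q = [[1,1],[1,0]].
n = 275 = 100010011₂. Square-and-multiply, entries mod 709:
Q^1 = [[1,1],[1,0]]
Q^2 = (Q^1)² = [[2,1],[1,1]]
Q^4 = (Q^2)² = [[5,3],[3,2]]
Q^8 = (Q^4)² = [[34,21],[21,13]]
Q^17 = (Q^8)²·Q = [[457,179],[179,278]]
Q^34 = (Q^17)² = [[539,400],[400,139]]
Q^68 = (Q^34)² = [[306,362],[362,653]]
Q^137 = (Q^68)²·Q = [[384,636],[636,457]]
Q^275 = (Q^137)²·Q = [[640,350],[350,290]]
F_275 mod 709 = Q^275[0][1] = 350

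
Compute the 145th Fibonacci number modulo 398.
233

Matrix identity: Q^n = [[F_(n+1), F_n], [F_n, F_(n-1)]] with Q = [[1,1],[1,0]].
n = 145 = 10010001₂. Square-and-multiply, entries mod 398:
Q^1 = [[1,1],[1,0]]
Q^2 = (Q^1)² = [[2,1],[1,1]]
Q^4 = (Q^2)² = [[5,3],[3,2]]
Q^9 = (Q^4)²·Q = [[55,34],[34,21]]
Q^18 = (Q^9)² = [[201,196],[196,5]]
Q^36 = (Q^18)² = [[13,178],[178,233]]
Q^72 = (Q^36)² = [[13,8],[8,5]]
Q^145 = (Q^72)²·Q = [[377,233],[233,144]]
F_145 mod 398 = Q^145[0][1] = 233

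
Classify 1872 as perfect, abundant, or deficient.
abundant

Proper divisors of 1872: sum = 1 + 2 + 3 + 4 + 6 + 8 + 9 + 12 + ... + 312 + 468 + 624 + 936 (29 divisors) = 3770
Since 3770 > 1872, 1872 is abundant.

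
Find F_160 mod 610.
555

Matrix identity: Q^n = [[F_(n+1), F_n], [F_n, F_(n-1)]] with Q = [[1,1],[1,0]].
n = 160 = 10100000₂. Square-and-multiply, entries mod 610:
Q^1 = [[1,1],[1,0]]
Q^2 = (Q^1)² = [[2,1],[1,1]]
Q^5 = (Q^2)²·Q = [[8,5],[5,3]]
Q^10 = (Q^5)² = [[89,55],[55,34]]
Q^20 = (Q^10)² = [[576,55],[55,521]]
Q^40 = (Q^20)² = [[521,555],[555,576]]
Q^80 = (Q^40)² = [[576,55],[55,521]]
Q^160 = (Q^80)² = [[521,555],[555,576]]
F_160 mod 610 = Q^160[0][1] = 555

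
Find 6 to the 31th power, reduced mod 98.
20

Repeated squaring. Binary of 31 = 11111.
6^1 ≡ 6 (mod 98); 6^2 ≡ 36 (mod 98); 6^4 ≡ 22 (mod 98); 6^8 ≡ 92 (mod 98); 6^16 ≡ 36 (mod 98)
6^31 = 6^1 × 6^2 × 6^4 × 6^8 × 6^16 ≡ 20 (mod 98)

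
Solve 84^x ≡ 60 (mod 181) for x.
178

Baby-step giant-step with step n = ⌈√181⌉ = 14.
Baby steps 84^j mod 181 (j:value) for j=0..13: 0:1, 1:84, 2:178, 3:110, 4:9, 5:32, 6:154, 7:85, 8:81, 9:107, 10:119, 11:41, 12:5, 13:58.
Giant-step multiplier: 84^(-14) ≡ 84^(180-14) = 84^166 ≡ 12 (mod 181).
Giant steps γ_i = 60·12^i mod 181: γ_0=60, γ_1=177, γ_2=133, γ_3=148, γ_4=147, γ_5=135, γ_6=172, γ_7=73, γ_8=152, γ_9=14, γ_10=168, γ_11=25, γ_12=119 (in table at j=10).
x = i·n + j = 12·14 + 10 = 178.
Check: 84^178 ≡ 60 (mod 181).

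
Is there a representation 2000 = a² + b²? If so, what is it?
8² + 44² (a=8, b=44)

Factorization: 2000 = 2^4 × 5^3
By Fermat: n is sum of two squares iff every prime p ≡ 3 (mod 4) appears to even power.
All primes ≡ 3 (mod 4) appear to even power.
Search a = 0, 1, 2, … for 2000 - a² a perfect square: first hit at a = 8: 2000 - 64 = 1936 = 44².
2000 = 8² + 44² = 64 + 1936 ✓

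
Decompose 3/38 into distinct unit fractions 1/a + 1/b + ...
1/13 + 1/494

Greedy algorithm:
3/38: ceiling(38/3) = 13, use 1/13
1/494: ceiling(494/1) = 494, use 1/494
Result: 3/38 = 1/13 + 1/494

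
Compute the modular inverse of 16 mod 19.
6

gcd(16, 19) = 1, so the inverse exists.
Extended Euclidean algorithm on (19, 16):
19 = 1 × 16 + 3  ⟹  3 = (1)·19 + (-1)·16
16 = 5 × 3 + 1  ⟹  1 = (-5)·19 + (6)·16
So (6)·16 ≡ 1 (mod 19), i.e. 16^(-1) ≡ 6 (mod 19).
Check: 16 × 6 = 96 ≡ 1 (mod 19)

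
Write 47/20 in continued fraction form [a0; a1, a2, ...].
[2; 2, 1, 6]

Euclidean algorithm steps:
47 = 2 × 20 + 7
20 = 2 × 7 + 6
7 = 1 × 6 + 1
6 = 6 × 1 + 0
Continued fraction: [2; 2, 1, 6]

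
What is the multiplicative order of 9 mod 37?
9

37 is prime, so ord(9) divides φ(37) = 36.
Divisors of 36: 1, 2, 3, 4, 6, 9, 12, 18, 36.
Repeated squaring: 9^1 ≡ 9, 9^2 ≡ 7, 9^4 ≡ 12, 9^8 ≡ 33, 9^16 ≡ 16, 9^32 ≡ 34 (mod 37).
Test 9^d mod 37 for each divisor d in increasing order:
9^1 ≡ 9
9^2 ≡ 7
9^3 = 9^2·9^1 ≡ 26
9^4 ≡ 12
9^6 = 9^4·9^2 ≡ 10
9^9 = 9^8·9^1 ≡ 1  ← first divisor giving 1
The order is 9.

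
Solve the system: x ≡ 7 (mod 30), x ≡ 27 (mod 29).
607

Using Chinese Remainder Theorem:
M = 30 × 29 = 870
M1 = 29, M2 = 30
y1 = 29^(-1) mod 30 = 29
y2 = 30^(-1) mod 29 = 1
x = (7×29×29 + 27×30×1) mod 870 = 607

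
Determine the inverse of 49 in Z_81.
43

gcd(49, 81) = 1, so the inverse exists.
Extended Euclidean algorithm on (81, 49):
81 = 1 × 49 + 32  ⟹  32 = (1)·81 + (-1)·49
49 = 1 × 32 + 17  ⟹  17 = (-1)·81 + (2)·49
32 = 1 × 17 + 15  ⟹  15 = (2)·81 + (-3)·49
17 = 1 × 15 + 2  ⟹  2 = (-3)·81 + (5)·49
15 = 7 × 2 + 1  ⟹  1 = (23)·81 + (-38)·49
So (-38)·49 ≡ 1 (mod 81), i.e. 49^(-1) ≡ -38 ≡ 43 (mod 81).
Check: 49 × 43 = 2107 ≡ 1 (mod 81)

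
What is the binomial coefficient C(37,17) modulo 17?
2

Using Lucas' theorem:
Write n=37 and k=17 in base 17:
n in base 17: [2, 3]
k in base 17: [1, 0]
C(37,17) mod 17 = ∏ C(n_i, k_i) mod 17
Digit binomials (mod 17): C(2,1) = 2; C(3,0) = 1
Product: 2 × 1 = 2 ≡ 2 (mod 17)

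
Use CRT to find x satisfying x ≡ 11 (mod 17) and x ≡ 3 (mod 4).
11

Using Chinese Remainder Theorem:
M = 17 × 4 = 68
M1 = 4, M2 = 17
y1 = 4^(-1) mod 17 = 13
y2 = 17^(-1) mod 4 = 1
x = (11×4×13 + 3×17×1) mod 68 = 11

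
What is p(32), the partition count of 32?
8349

p(n) counts ways to write n as a sum of positive integers (order ignored).
Euler's pentagonal recurrence: p(k) = p(k-1) + p(k-2) - p(k-5) - p(k-7) + p(k-12) + p(k-15) - ... (offsets j(3j∓1)/2, signs ++--, p(0)=1, p(<0)=0).
DP table for k = 0..31: p(0)=1, p(1)=1, p(2)=2, p(3)=3, p(4)=5, p(5)=7, p(6)=11, p(7)=15, p(8)=22, p(9)=30, p(10)=42, p(11)=56, p(12)=77, p(13)=101, p(14)=135, p(15)=176, p(16)=231, p(17)=297, p(18)=385, p(19)=490, p(20)=627, p(21)=792, p(22)=1002, p(23)=1255, p(24)=1575, p(25)=1958, p(26)=2436, p(27)=3010, p(28)=3718, p(29)=4565, p(30)=5604, p(31)=6842.
Final step: p(32) = p(31) + p(30) - p(27) - p(25) + p(20) + p(17) - p(10) - p(6)
= 6842 + 5604 - 3010 - 1958 + 627 + 297 - 42 - 11
= 8349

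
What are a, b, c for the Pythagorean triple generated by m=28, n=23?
(255, 1288, 1313)

Euclid's formula: a = m² - n², b = 2mn, c = m² + n²
m = 28, n = 23
a = 28² - 23² = 784 - 529 = 255
b = 2 × 28 × 23 = 1288
c = 28² + 23² = 784 + 529 = 1313
Verification: 255² + 1288² = 65025 + 1658944 = 1723969 = 1313² ✓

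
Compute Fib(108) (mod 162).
0

Matrix identity: Q^n = [[F_(n+1), F_n], [F_n, F_(n-1)]] with Q = [[1,1],[1,0]].
n = 108 = 1101100₂. Square-and-multiply, entries mod 162:
Q^1 = [[1,1],[1,0]]
Q^3 = (Q^1)²·Q = [[3,2],[2,1]]
Q^6 = (Q^3)² = [[13,8],[8,5]]
Q^13 = (Q^6)²·Q = [[53,71],[71,144]]
Q^27 = (Q^13)²·Q = [[129,74],[74,55]]
Q^54 = (Q^27)² = [[85,8],[8,77]]
Q^108 = (Q^54)² = [[161,0],[0,161]]
F_108 mod 162 = Q^108[0][1] = 0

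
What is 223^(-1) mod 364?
111

gcd(223, 364) = 1, so the inverse exists.
Extended Euclidean algorithm on (364, 223):
364 = 1 × 223 + 141  ⟹  141 = (1)·364 + (-1)·223
223 = 1 × 141 + 82  ⟹  82 = (-1)·364 + (2)·223
141 = 1 × 82 + 59  ⟹  59 = (2)·364 + (-3)·223
82 = 1 × 59 + 23  ⟹  23 = (-3)·364 + (5)·223
59 = 2 × 23 + 13  ⟹  13 = (8)·364 + (-13)·223
23 = 1 × 13 + 10  ⟹  10 = (-11)·364 + (18)·223
13 = 1 × 10 + 3  ⟹  3 = (19)·364 + (-31)·223
10 = 3 × 3 + 1  ⟹  1 = (-68)·364 + (111)·223
So (111)·223 ≡ 1 (mod 364), i.e. 223^(-1) ≡ 111 (mod 364).
Check: 223 × 111 = 24753 ≡ 1 (mod 364)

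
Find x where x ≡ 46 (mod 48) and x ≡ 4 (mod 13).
238

Using Chinese Remainder Theorem:
M = 48 × 13 = 624
M1 = 13, M2 = 48
y1 = 13^(-1) mod 48 = 37
y2 = 48^(-1) mod 13 = 3
x = (46×13×37 + 4×48×3) mod 624 = 238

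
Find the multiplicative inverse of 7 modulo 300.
43

gcd(7, 300) = 1, so the inverse exists.
Extended Euclidean algorithm on (300, 7):
300 = 42 × 7 + 6  ⟹  6 = (1)·300 + (-42)·7
7 = 1 × 6 + 1  ⟹  1 = (-1)·300 + (43)·7
So (43)·7 ≡ 1 (mod 300), i.e. 7^(-1) ≡ 43 (mod 300).
Check: 7 × 43 = 301 ≡ 1 (mod 300)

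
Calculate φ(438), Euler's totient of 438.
144

438 = 2 × 3 × 73
φ(n) = n × ∏(1 - 1/p) for each prime p dividing n
φ(438) = 438 × (1 - 1/2) × (1 - 1/3) × (1 - 1/73) = 144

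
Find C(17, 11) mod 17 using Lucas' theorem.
0

Using Lucas' theorem:
Write n=17 and k=11 in base 17:
n in base 17: [1, 0]
k in base 17: [0, 11]
C(17,11) mod 17 = ∏ C(n_i, k_i) mod 17
Digit binomials (mod 17): C(1,0) = 1; C(0,11) = 0 (k_i > n_i)
Product: 1 × 0 = 0 ≡ 0 (mod 17)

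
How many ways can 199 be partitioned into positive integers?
3646072432125

p(n) counts ways to write n as a sum of positive integers (order ignored).
Euler's pentagonal recurrence: p(k) = p(k-1) + p(k-2) - p(k-5) - p(k-7) + p(k-12) + p(k-15) - ... (offsets j(3j∓1)/2, signs ++--, p(0)=1, p(<0)=0).
DP table for k = 0..198: p(0)=1, p(1)=1, p(2)=2, p(3)=3, p(4)=5, p(5)=7, p(6)=11, p(7)=15, p(8)=22, p(9)=30, p(10)=42, p(11)=56, p(12)=77, p(13)=101, p(14)=135, p(15)=176, p(16)=231, p(17)=297, p(18)=385, p(19)=490, p(20)=627, p(21)=792, p(22)=1002, p(23)=1255, p(24)=1575, p(25)=1958, p(26)=2436, p(27)=3010, p(28)=3718, p(29)=4565, p(30)=5604, p(31)=6842, p(32)=8349, p(33)=10143, p(34)=12310, p(35)=14883, p(36)=17977, p(37)=21637, p(38)=26015, p(39)=31185, p(40)=37338, p(41)=44583, p(42)=53174, p(43)=63261, p(44)=75175, p(45)=89134, p(46)=105558, p(47)=124754, p(48)=147273, p(49)=173525, p(50)=204226, p(51)=239943, p(52)=281589, p(53)=329931, p(54)=386155, p(55)=451276, p(56)=526823, p(57)=614154, p(58)=715220, p(59)=831820, p(60)=966467, p(61)=1121505, p(62)=1300156, p(63)=1505499, p(64)=1741630, p(65)=2012558, p(66)=2323520, p(67)=2679689, p(68)=3087735, p(69)=3554345, p(70)=4087968, p(71)=4697205, p(72)=5392783, p(73)=6185689, p(74)=7089500, p(75)=8118264, p(76)=9289091, p(77)=10619863, p(78)=12132164, p(79)=13848650, p(80)=15796476, p(81)=18004327, p(82)=20506255, p(83)=23338469, p(84)=26543660, p(85)=30167357, p(86)=34262962, p(87)=38887673, p(88)=44108109, p(89)=49995925, p(90)=56634173, p(91)=64112359, p(92)=72533807, p(93)=82010177, p(94)=92669720, p(95)=104651419, p(96)=118114304, p(97)=133230930, p(98)=150198136, p(99)=169229875, p(100)=190569292, p(101)=214481126, p(102)=241265379, p(103)=271248950, p(104)=304801365, p(105)=342325709, p(106)=384276336, p(107)=431149389, p(108)=483502844, p(109)=541946240, p(110)=607163746, p(111)=679903203, p(112)=761002156, p(113)=851376628, p(114)=952050665, p(115)=1064144451, p(116)=1188908248, p(117)=1327710076, p(118)=1482074143, p(119)=1653668665, p(120)=1844349560, p(121)=2056148051, p(122)=2291320912, p(123)=2552338241, p(124)=2841940500, p(125)=3163127352, p(126)=3519222692, p(127)=3913864295, p(128)=4351078600, p(129)=4835271870, p(130)=5371315400, p(131)=5964539504, p(132)=6620830889, p(133)=7346629512, p(134)=8149040695, p(135)=9035836076, p(136)=10015581680, p(137)=11097645016, p(138)=12292341831, p(139)=13610949895, p(140)=15065878135, p(141)=16670689208, p(142)=18440293320, p(143)=20390982757, p(144)=22540654445, p(145)=24908858009, p(146)=27517052599, p(147)=30388671978, p(148)=33549419497, p(149)=37027355200, p(150)=40853235313, p(151)=45060624582, p(152)=49686288421, p(153)=54770336324, p(154)=60356673280, p(155)=66493182097, p(156)=73232243759, p(157)=80630964769, p(158)=88751778802, p(159)=97662728555, p(160)=107438159466, p(161)=118159068427, p(162)=129913904637, p(163)=142798995930, p(164)=156919475295, p(165)=172389800255, p(166)=189334822579, p(167)=207890420102, p(168)=228204732751, p(169)=250438925115, p(170)=274768617130, p(171)=301384802048, p(172)=330495499613, p(173)=362326859895, p(174)=397125074750, p(175)=435157697830, p(176)=476715857290, p(177)=522115831195, p(178)=571701605655, p(179)=625846753120, p(180)=684957390936, p(181)=749474411781, p(182)=819876908323, p(183)=896684817527, p(184)=980462880430, p(185)=1071823774337, p(186)=1171432692373, p(187)=1280011042268, p(188)=1398341745571, p(189)=1527273599625, p(190)=1667727404093, p(191)=1820701100652, p(192)=1987276856363, p(193)=2168627105469, p(194)=2366022741845, p(195)=2580840212973, p(196)=2814570987591, p(197)=3068829878530, p(198)=3345365983698.
Final step: p(199) = p(198) + p(197) - p(194) - p(192) + p(187) + p(184) - p(177) - p(173) + p(164) + p(159) - p(148) - p(142) + p(129) + p(122) - p(107) - p(99) + p(82) + p(73) - p(54) - p(44) + p(23) + p(12)
= 3345365983698 + 3068829878530 - 2366022741845 - 1987276856363 + 1280011042268 + 980462880430 - 522115831195 - 362326859895 + 156919475295 + 97662728555 - 33549419497 - 18440293320 + 4835271870 + 2291320912 - 431149389 - 169229875 + 20506255 + 6185689 - 386155 - 75175 + 1255 + 77
= 3646072432125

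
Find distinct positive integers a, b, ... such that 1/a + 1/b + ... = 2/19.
1/10 + 1/190

Greedy algorithm:
2/19: ceiling(19/2) = 10, use 1/10
1/190: ceiling(190/1) = 190, use 1/190
Result: 2/19 = 1/10 + 1/190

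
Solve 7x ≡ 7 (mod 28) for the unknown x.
x ≡ 1 (mod 4)

gcd(7, 28) = 7, which divides 7, so solutions exist.
Divide through by 7: x ≡ 1 (mod 4).
The coefficient of x is now 1, so x ≡ 1 (mod 4).
Check: 7 × 1 = 7 ≡ 7 (mod 28).
x ≡ 1 (mod 4), giving 7 solutions mod 28.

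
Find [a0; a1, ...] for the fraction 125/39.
[3; 4, 1, 7]

Euclidean algorithm steps:
125 = 3 × 39 + 8
39 = 4 × 8 + 7
8 = 1 × 7 + 1
7 = 7 × 1 + 0
Continued fraction: [3; 4, 1, 7]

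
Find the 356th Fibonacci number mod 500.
317

Matrix identity: Q^n = [[F_(n+1), F_n], [F_n, F_(n-1)]] with Q = [[1,1],[1,0]].
n = 356 = 101100100₂. Square-and-multiply, entries mod 500:
Q^1 = [[1,1],[1,0]]
Q^2 = (Q^1)² = [[2,1],[1,1]]
Q^5 = (Q^2)²·Q = [[8,5],[5,3]]
Q^11 = (Q^5)²·Q = [[144,89],[89,55]]
Q^22 = (Q^11)² = [[157,211],[211,446]]
Q^44 = (Q^22)² = [[170,233],[233,437]]
Q^89 = (Q^44)²·Q = [[120,189],[189,431]]
Q^178 = (Q^89)² = [[121,139],[139,482]]
Q^356 = (Q^178)² = [[462,317],[317,145]]
F_356 mod 500 = Q^356[0][1] = 317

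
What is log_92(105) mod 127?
35

Baby-step giant-step with step n = ⌈√127⌉ = 12.
Baby steps 92^j mod 127 (j:value) for j=0..11: 0:1, 1:92, 2:82, 3:51, 4:120, 5:118, 6:61, 7:24, 8:49, 9:63, 10:81, 11:86.
Giant-step multiplier: 92^(-12) ≡ 92^(126-12) = 92^114 ≡ 117 (mod 127).
Giant steps γ_i = 105·117^i mod 127: γ_0=105, γ_1=93, γ_2=86 (in table at j=11).
x = i·n + j = 2·12 + 11 = 35.
Check: 92^35 ≡ 105 (mod 127).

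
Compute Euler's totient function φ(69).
44

69 = 3 × 23
φ(n) = n × ∏(1 - 1/p) for each prime p dividing n
φ(69) = 69 × (1 - 1/3) × (1 - 1/23) = 44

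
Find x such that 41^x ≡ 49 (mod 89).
58

Baby-step giant-step with step n = ⌈√89⌉ = 10.
Baby steps 41^j mod 89 (j:value) for j=0..9: 0:1, 1:41, 2:79, 3:35, 4:11, 5:6, 6:68, 7:29, 8:32, 9:66.
Giant-step multiplier: 41^(-10) ≡ 41^(88-10) = 41^78 ≡ 47 (mod 89).
Giant steps γ_i = 49·47^i mod 89: γ_0=49, γ_1=78, γ_2=17, γ_3=87, γ_4=84, γ_5=32 (in table at j=8).
x = i·n + j = 5·10 + 8 = 58.
Check: 41^58 ≡ 49 (mod 89).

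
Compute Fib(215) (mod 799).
222

Matrix identity: Q^n = [[F_(n+1), F_n], [F_n, F_(n-1)]] with Q = [[1,1],[1,0]].
n = 215 = 11010111₂. Square-and-multiply, entries mod 799:
Q^1 = [[1,1],[1,0]]
Q^3 = (Q^1)²·Q = [[3,2],[2,1]]
Q^6 = (Q^3)² = [[13,8],[8,5]]
Q^13 = (Q^6)²·Q = [[377,233],[233,144]]
Q^26 = (Q^13)² = [[663,744],[744,718]]
Q^53 = (Q^26)²·Q = [[697,747],[747,749]]
Q^107 = (Q^53)²·Q = [[238,324],[324,713]]
Q^215 = (Q^107)²·Q = [[731,222],[222,509]]
F_215 mod 799 = Q^215[0][1] = 222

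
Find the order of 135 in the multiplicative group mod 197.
49

197 is prime, so ord(135) divides φ(197) = 196.
Divisors of 196: 1, 2, 4, 7, 14, 28, 49, 98, 196.
Repeated squaring: 135^1 ≡ 135, 135^2 ≡ 101, 135^4 ≡ 154, 135^8 ≡ 76, 135^16 ≡ 63, 135^32 ≡ 29, 135^64 ≡ 53, 135^128 ≡ 51 (mod 197).
Test 135^d mod 197 for each divisor d in increasing order:
135^1 ≡ 135
135^2 ≡ 101
135^4 ≡ 154
135^7 = 135^4·135^2·135^1 ≡ 164
135^14 = 135^8·135^4·135^2 ≡ 104
135^28 = 135^16·135^8·135^4 ≡ 178
135^49 = 135^32·135^16·135^1 ≡ 1  ← first divisor giving 1
The order is 49.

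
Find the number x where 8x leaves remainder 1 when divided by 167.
21

gcd(8, 167) = 1, so the inverse exists.
Extended Euclidean algorithm on (167, 8):
167 = 20 × 8 + 7  ⟹  7 = (1)·167 + (-20)·8
8 = 1 × 7 + 1  ⟹  1 = (-1)·167 + (21)·8
So (21)·8 ≡ 1 (mod 167), i.e. 8^(-1) ≡ 21 (mod 167).
Check: 8 × 21 = 168 ≡ 1 (mod 167)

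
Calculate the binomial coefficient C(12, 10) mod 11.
0

Using Lucas' theorem:
Write n=12 and k=10 in base 11:
n in base 11: [1, 1]
k in base 11: [0, 10]
C(12,10) mod 11 = ∏ C(n_i, k_i) mod 11
Digit binomials (mod 11): C(1,0) = 1; C(1,10) = 0 (k_i > n_i)
Product: 1 × 0 = 0 ≡ 0 (mod 11)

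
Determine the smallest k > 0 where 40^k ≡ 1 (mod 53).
26

53 is prime, so ord(40) divides φ(53) = 52.
Divisors of 52: 1, 2, 4, 13, 26, 52.
Repeated squaring: 40^1 ≡ 40, 40^2 ≡ 10, 40^4 ≡ 47, 40^8 ≡ 36, 40^16 ≡ 24, 40^32 ≡ 46 (mod 53).
Test 40^d mod 53 for each divisor d in increasing order:
40^1 ≡ 40
40^2 ≡ 10
40^4 ≡ 47
40^13 = 40^8·40^4·40^1 ≡ 52
40^26 = 40^16·40^8·40^2 ≡ 1  ← first divisor giving 1
The order is 26.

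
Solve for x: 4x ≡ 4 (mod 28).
x ≡ 1 (mod 7)

gcd(4, 28) = 4, which divides 4, so solutions exist.
Divide through by 4: x ≡ 1 (mod 7).
The coefficient of x is now 1, so x ≡ 1 (mod 7).
Check: 4 × 1 = 4 ≡ 4 (mod 28).
x ≡ 1 (mod 7), giving 4 solutions mod 28.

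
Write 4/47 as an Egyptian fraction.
1/12 + 1/564

Greedy algorithm:
4/47: ceiling(47/4) = 12, use 1/12
1/564: ceiling(564/1) = 564, use 1/564
Result: 4/47 = 1/12 + 1/564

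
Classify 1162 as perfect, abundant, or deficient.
deficient

Proper divisors of 1162: sum = 1 + 2 + 7 + 14 + 83 + 166 + 581 = 854
Since 854 < 1162, 1162 is deficient.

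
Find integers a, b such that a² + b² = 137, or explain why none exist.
4² + 11² (a=4, b=11)

Factorization: 137 = 137
By Fermat: n is sum of two squares iff every prime p ≡ 3 (mod 4) appears to even power.
All primes ≡ 3 (mod 4) appear to even power.
Search a = 0, 1, 2, … for 137 - a² a perfect square: first hit at a = 4: 137 - 16 = 121 = 11².
137 = 4² + 11² = 16 + 121 ✓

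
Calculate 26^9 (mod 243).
242

Repeated squaring. Binary of 9 = 1001.
26^1 ≡ 26 (mod 243); 26^2 ≡ 190 (mod 243); 26^4 ≡ 136 (mod 243); 26^8 ≡ 28 (mod 243)
26^9 = 26^1 × 26^8 ≡ 242 (mod 243)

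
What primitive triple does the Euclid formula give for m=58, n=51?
(763, 5916, 5965)

Euclid's formula: a = m² - n², b = 2mn, c = m² + n²
m = 58, n = 51
a = 58² - 51² = 3364 - 2601 = 763
b = 2 × 58 × 51 = 5916
c = 58² + 51² = 3364 + 2601 = 5965
Verification: 763² + 5916² = 582169 + 34999056 = 35581225 = 5965² ✓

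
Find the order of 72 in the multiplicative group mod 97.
48

97 is prime, so ord(72) divides φ(97) = 96.
Divisors of 96: 1, 2, 3, 4, 6, 8, 12, 16, 24, 32, 48, 96.
Repeated squaring: 72^1 ≡ 72, 72^2 ≡ 43, 72^4 ≡ 6, 72^8 ≡ 36, 72^16 ≡ 35, 72^32 ≡ 61, 72^64 ≡ 35 (mod 97).
Test 72^d mod 97 for each divisor d in increasing order:
72^1 ≡ 72
72^2 ≡ 43
72^3 = 72^2·72^1 ≡ 89
72^4 ≡ 6
72^6 = 72^4·72^2 ≡ 64
72^8 ≡ 36
72^12 = 72^8·72^4 ≡ 22
72^16 ≡ 35
72^24 = 72^16·72^8 ≡ 96
72^32 ≡ 61
72^48 = 72^32·72^16 ≡ 1  ← first divisor giving 1
The order is 48.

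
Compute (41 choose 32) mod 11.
0

Using Lucas' theorem:
Write n=41 and k=32 in base 11:
n in base 11: [3, 8]
k in base 11: [2, 10]
C(41,32) mod 11 = ∏ C(n_i, k_i) mod 11
Digit binomials (mod 11): C(3,2) = 3; C(8,10) = 0 (k_i > n_i)
Product: 3 × 0 = 0 ≡ 0 (mod 11)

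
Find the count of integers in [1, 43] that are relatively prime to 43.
42

43 = 43
φ(n) = n × ∏(1 - 1/p) for each prime p dividing n
φ(43) = 43 × (1 - 1/43) = 42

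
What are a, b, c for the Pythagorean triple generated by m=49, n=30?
(1501, 2940, 3301)

Euclid's formula: a = m² - n², b = 2mn, c = m² + n²
m = 49, n = 30
a = 49² - 30² = 2401 - 900 = 1501
b = 2 × 49 × 30 = 2940
c = 49² + 30² = 2401 + 900 = 3301
Verification: 1501² + 2940² = 2253001 + 8643600 = 10896601 = 3301² ✓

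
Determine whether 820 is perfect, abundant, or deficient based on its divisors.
abundant

Proper divisors of 820: sum = 1 + 2 + 4 + 5 + 10 + 20 + 41 + 82 + 164 + 205 + 410 = 944
Since 944 > 820, 820 is abundant.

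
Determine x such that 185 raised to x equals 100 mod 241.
176

Baby-step giant-step with step n = ⌈√241⌉ = 16.
Baby steps 185^j mod 241 (j:value) for j=0..15: 0:1, 1:185, 2:3, 3:73, 4:9, 5:219, 6:27, 7:175, 8:81, 9:43, 10:2, 11:129, 12:6, 13:146, 14:18, 15:197.
Giant-step multiplier: 185^(-16) ≡ 185^(240-16) = 185^224 ≡ 183 (mod 241).
Giant steps γ_i = 100·183^i mod 241: γ_0=100, γ_1=225, γ_2=205, γ_3=160, γ_4=119, γ_5=87, γ_6=15, γ_7=94, γ_8=91, γ_9=24, γ_10=54, γ_11=1 (in table at j=0).
x = i·n + j = 11·16 + 0 = 176.
Check: 185^176 ≡ 100 (mod 241).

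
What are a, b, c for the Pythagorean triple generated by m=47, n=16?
(1953, 1504, 2465)

Euclid's formula: a = m² - n², b = 2mn, c = m² + n²
m = 47, n = 16
a = 47² - 16² = 2209 - 256 = 1953
b = 2 × 47 × 16 = 1504
c = 47² + 16² = 2209 + 256 = 2465
Verification: 1953² + 1504² = 3814209 + 2262016 = 6076225 = 2465² ✓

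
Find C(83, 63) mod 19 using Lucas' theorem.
9

Using Lucas' theorem:
Write n=83 and k=63 in base 19:
n in base 19: [4, 7]
k in base 19: [3, 6]
C(83,63) mod 19 = ∏ C(n_i, k_i) mod 19
Digit binomials (mod 19): C(4,3) = 4; C(7,6) = 7
Product: 4 × 7 = 28 ≡ 9 (mod 19)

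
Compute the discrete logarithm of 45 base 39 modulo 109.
36

Baby-step giant-step with step n = ⌈√109⌉ = 11.
Baby steps 39^j mod 109 (j:value) for j=0..10: 0:1, 1:39, 2:104, 3:23, 4:25, 5:103, 6:93, 7:30, 8:80, 9:68, 10:36.
Giant-step multiplier: 39^(-11) ≡ 39^(108-11) = 39^97 ≡ 67 (mod 109).
Giant steps γ_i = 45·67^i mod 109: γ_0=45, γ_1=72, γ_2=28, γ_3=23 (in table at j=3).
x = i·n + j = 3·11 + 3 = 36.
Check: 39^36 ≡ 45 (mod 109).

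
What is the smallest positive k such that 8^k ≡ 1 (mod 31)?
5

31 is prime, so ord(8) divides φ(31) = 30.
Divisors of 30: 1, 2, 3, 5, 6, 10, 15, 30.
Repeated squaring: 8^1 ≡ 8, 8^2 ≡ 2, 8^4 ≡ 4, 8^8 ≡ 16, 8^16 ≡ 8 (mod 31).
Test 8^d mod 31 for each divisor d in increasing order:
8^1 ≡ 8
8^2 ≡ 2
8^3 = 8^2·8^1 ≡ 16
8^5 = 8^4·8^1 ≡ 1  ← first divisor giving 1
The order is 5.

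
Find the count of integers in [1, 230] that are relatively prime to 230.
88

230 = 2 × 5 × 23
φ(n) = n × ∏(1 - 1/p) for each prime p dividing n
φ(230) = 230 × (1 - 1/2) × (1 - 1/5) × (1 - 1/23) = 88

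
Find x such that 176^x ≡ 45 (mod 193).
151

Baby-step giant-step with step n = ⌈√193⌉ = 14.
Baby steps 176^j mod 193 (j:value) for j=0..13: 0:1, 1:176, 2:96, 3:105, 4:145, 5:44, 6:24, 7:171, 8:181, 9:11, 10:6, 11:91, 12:190, 13:51.
Giant-step multiplier: 176^(-14) ≡ 176^(192-14) = 176^178 ≡ 65 (mod 193).
Giant steps γ_i = 45·65^i mod 193: γ_0=45, γ_1=30, γ_2=20, γ_3=142, γ_4=159, γ_5=106, γ_6=135, γ_7=90, γ_8=60, γ_9=40, γ_10=91 (in table at j=11).
x = i·n + j = 10·14 + 11 = 151.
Check: 176^151 ≡ 45 (mod 193).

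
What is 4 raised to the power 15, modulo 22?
12

Repeated squaring. Binary of 15 = 1111.
4^1 ≡ 4 (mod 22); 4^2 ≡ 16 (mod 22); 4^4 ≡ 14 (mod 22); 4^8 ≡ 20 (mod 22)
4^15 = 4^1 × 4^2 × 4^4 × 4^8 ≡ 12 (mod 22)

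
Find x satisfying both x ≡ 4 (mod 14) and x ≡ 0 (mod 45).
270

Using Chinese Remainder Theorem:
M = 14 × 45 = 630
M1 = 45, M2 = 14
y1 = 45^(-1) mod 14 = 5
y2 = 14^(-1) mod 45 = 29
x = (4×45×5 + 0×14×29) mod 630 = 270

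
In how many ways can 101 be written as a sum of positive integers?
214481126

p(n) counts ways to write n as a sum of positive integers (order ignored).
Euler's pentagonal recurrence: p(k) = p(k-1) + p(k-2) - p(k-5) - p(k-7) + p(k-12) + p(k-15) - ... (offsets j(3j∓1)/2, signs ++--, p(0)=1, p(<0)=0).
DP table for k = 0..100: p(0)=1, p(1)=1, p(2)=2, p(3)=3, p(4)=5, p(5)=7, p(6)=11, p(7)=15, p(8)=22, p(9)=30, p(10)=42, p(11)=56, p(12)=77, p(13)=101, p(14)=135, p(15)=176, p(16)=231, p(17)=297, p(18)=385, p(19)=490, p(20)=627, p(21)=792, p(22)=1002, p(23)=1255, p(24)=1575, p(25)=1958, p(26)=2436, p(27)=3010, p(28)=3718, p(29)=4565, p(30)=5604, p(31)=6842, p(32)=8349, p(33)=10143, p(34)=12310, p(35)=14883, p(36)=17977, p(37)=21637, p(38)=26015, p(39)=31185, p(40)=37338, p(41)=44583, p(42)=53174, p(43)=63261, p(44)=75175, p(45)=89134, p(46)=105558, p(47)=124754, p(48)=147273, p(49)=173525, p(50)=204226, p(51)=239943, p(52)=281589, p(53)=329931, p(54)=386155, p(55)=451276, p(56)=526823, p(57)=614154, p(58)=715220, p(59)=831820, p(60)=966467, p(61)=1121505, p(62)=1300156, p(63)=1505499, p(64)=1741630, p(65)=2012558, p(66)=2323520, p(67)=2679689, p(68)=3087735, p(69)=3554345, p(70)=4087968, p(71)=4697205, p(72)=5392783, p(73)=6185689, p(74)=7089500, p(75)=8118264, p(76)=9289091, p(77)=10619863, p(78)=12132164, p(79)=13848650, p(80)=15796476, p(81)=18004327, p(82)=20506255, p(83)=23338469, p(84)=26543660, p(85)=30167357, p(86)=34262962, p(87)=38887673, p(88)=44108109, p(89)=49995925, p(90)=56634173, p(91)=64112359, p(92)=72533807, p(93)=82010177, p(94)=92669720, p(95)=104651419, p(96)=118114304, p(97)=133230930, p(98)=150198136, p(99)=169229875, p(100)=190569292.
Final step: p(101) = p(100) + p(99) - p(96) - p(94) + p(89) + p(86) - p(79) - p(75) + p(66) + p(61) - p(50) - p(44) + p(31) + p(24) - p(9) - p(1)
= 190569292 + 169229875 - 118114304 - 92669720 + 49995925 + 34262962 - 13848650 - 8118264 + 2323520 + 1121505 - 204226 - 75175 + 6842 + 1575 - 30 - 1
= 214481126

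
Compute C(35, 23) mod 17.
0

Using Lucas' theorem:
Write n=35 and k=23 in base 17:
n in base 17: [2, 1]
k in base 17: [1, 6]
C(35,23) mod 17 = ∏ C(n_i, k_i) mod 17
Digit binomials (mod 17): C(2,1) = 2; C(1,6) = 0 (k_i > n_i)
Product: 2 × 0 = 0 ≡ 0 (mod 17)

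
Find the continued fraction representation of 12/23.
[0; 1, 1, 11]

Euclidean algorithm steps:
12 = 0 × 23 + 12
23 = 1 × 12 + 11
12 = 1 × 11 + 1
11 = 11 × 1 + 0
Continued fraction: [0; 1, 1, 11]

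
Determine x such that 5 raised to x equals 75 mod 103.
41

Baby-step giant-step with step n = ⌈√103⌉ = 11.
Baby steps 5^j mod 103 (j:value) for j=0..10: 0:1, 1:5, 2:25, 3:22, 4:7, 5:35, 6:72, 7:51, 8:49, 9:39, 10:92.
Giant-step multiplier: 5^(-11) ≡ 5^(102-11) = 5^91 ≡ 88 (mod 103).
Giant steps γ_i = 75·88^i mod 103: γ_0=75, γ_1=8, γ_2=86, γ_3=49 (in table at j=8).
x = i·n + j = 3·11 + 8 = 41.
Check: 5^41 ≡ 75 (mod 103).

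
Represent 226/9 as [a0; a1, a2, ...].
[25; 9]

Euclidean algorithm steps:
226 = 25 × 9 + 1
9 = 9 × 1 + 0
Continued fraction: [25; 9]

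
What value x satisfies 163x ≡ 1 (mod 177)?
139

gcd(163, 177) = 1, so the inverse exists.
Extended Euclidean algorithm on (177, 163):
177 = 1 × 163 + 14  ⟹  14 = (1)·177 + (-1)·163
163 = 11 × 14 + 9  ⟹  9 = (-11)·177 + (12)·163
14 = 1 × 9 + 5  ⟹  5 = (12)·177 + (-13)·163
9 = 1 × 5 + 4  ⟹  4 = (-23)·177 + (25)·163
5 = 1 × 4 + 1  ⟹  1 = (35)·177 + (-38)·163
So (-38)·163 ≡ 1 (mod 177), i.e. 163^(-1) ≡ -38 ≡ 139 (mod 177).
Check: 163 × 139 = 22657 ≡ 1 (mod 177)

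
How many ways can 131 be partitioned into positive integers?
5964539504

p(n) counts ways to write n as a sum of positive integers (order ignored).
Euler's pentagonal recurrence: p(k) = p(k-1) + p(k-2) - p(k-5) - p(k-7) + p(k-12) + p(k-15) - ... (offsets j(3j∓1)/2, signs ++--, p(0)=1, p(<0)=0).
DP table for k = 0..130: p(0)=1, p(1)=1, p(2)=2, p(3)=3, p(4)=5, p(5)=7, p(6)=11, p(7)=15, p(8)=22, p(9)=30, p(10)=42, p(11)=56, p(12)=77, p(13)=101, p(14)=135, p(15)=176, p(16)=231, p(17)=297, p(18)=385, p(19)=490, p(20)=627, p(21)=792, p(22)=1002, p(23)=1255, p(24)=1575, p(25)=1958, p(26)=2436, p(27)=3010, p(28)=3718, p(29)=4565, p(30)=5604, p(31)=6842, p(32)=8349, p(33)=10143, p(34)=12310, p(35)=14883, p(36)=17977, p(37)=21637, p(38)=26015, p(39)=31185, p(40)=37338, p(41)=44583, p(42)=53174, p(43)=63261, p(44)=75175, p(45)=89134, p(46)=105558, p(47)=124754, p(48)=147273, p(49)=173525, p(50)=204226, p(51)=239943, p(52)=281589, p(53)=329931, p(54)=386155, p(55)=451276, p(56)=526823, p(57)=614154, p(58)=715220, p(59)=831820, p(60)=966467, p(61)=1121505, p(62)=1300156, p(63)=1505499, p(64)=1741630, p(65)=2012558, p(66)=2323520, p(67)=2679689, p(68)=3087735, p(69)=3554345, p(70)=4087968, p(71)=4697205, p(72)=5392783, p(73)=6185689, p(74)=7089500, p(75)=8118264, p(76)=9289091, p(77)=10619863, p(78)=12132164, p(79)=13848650, p(80)=15796476, p(81)=18004327, p(82)=20506255, p(83)=23338469, p(84)=26543660, p(85)=30167357, p(86)=34262962, p(87)=38887673, p(88)=44108109, p(89)=49995925, p(90)=56634173, p(91)=64112359, p(92)=72533807, p(93)=82010177, p(94)=92669720, p(95)=104651419, p(96)=118114304, p(97)=133230930, p(98)=150198136, p(99)=169229875, p(100)=190569292, p(101)=214481126, p(102)=241265379, p(103)=271248950, p(104)=304801365, p(105)=342325709, p(106)=384276336, p(107)=431149389, p(108)=483502844, p(109)=541946240, p(110)=607163746, p(111)=679903203, p(112)=761002156, p(113)=851376628, p(114)=952050665, p(115)=1064144451, p(116)=1188908248, p(117)=1327710076, p(118)=1482074143, p(119)=1653668665, p(120)=1844349560, p(121)=2056148051, p(122)=2291320912, p(123)=2552338241, p(124)=2841940500, p(125)=3163127352, p(126)=3519222692, p(127)=3913864295, p(128)=4351078600, p(129)=4835271870, p(130)=5371315400.
Final step: p(131) = p(130) + p(129) - p(126) - p(124) + p(119) + p(116) - p(109) - p(105) + p(96) + p(91) - p(80) - p(74) + p(61) + p(54) - p(39) - p(31) + p(14) + p(5)
= 5371315400 + 4835271870 - 3519222692 - 2841940500 + 1653668665 + 1188908248 - 541946240 - 342325709 + 118114304 + 64112359 - 15796476 - 7089500 + 1121505 + 386155 - 31185 - 6842 + 135 + 7
= 5964539504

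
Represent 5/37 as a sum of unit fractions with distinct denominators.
1/8 + 1/99 + 1/29304

Greedy algorithm:
5/37: ceiling(37/5) = 8, use 1/8
3/296: ceiling(296/3) = 99, use 1/99
1/29304: ceiling(29304/1) = 29304, use 1/29304
Result: 5/37 = 1/8 + 1/99 + 1/29304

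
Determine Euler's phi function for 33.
20

33 = 3 × 11
φ(n) = n × ∏(1 - 1/p) for each prime p dividing n
φ(33) = 33 × (1 - 1/3) × (1 - 1/11) = 20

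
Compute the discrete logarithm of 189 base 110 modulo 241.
179

Baby-step giant-step with step n = ⌈√241⌉ = 16.
Baby steps 110^j mod 241 (j:value) for j=0..15: 0:1, 1:110, 2:50, 3:198, 4:90, 5:19, 6:162, 7:227, 8:147, 9:23, 10:120, 11:186, 12:216, 13:142, 14:196, 15:111.
Giant-step multiplier: 110^(-16) ≡ 110^(240-16) = 110^224 ≡ 119 (mod 241).
Giant steps γ_i = 189·119^i mod 241: γ_0=189, γ_1=78, γ_2=124, γ_3=55, γ_4=38, γ_5=184, γ_6=206, γ_7=173, γ_8=102, γ_9=88, γ_10=109, γ_11=198 (in table at j=3).
x = i·n + j = 11·16 + 3 = 179.
Check: 110^179 ≡ 189 (mod 241).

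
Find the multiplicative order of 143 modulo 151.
10

151 is prime, so ord(143) divides φ(151) = 150.
Divisors of 150: 1, 2, 3, 5, 6, 10, 15, 25, 30, 50, 75, 150.
Repeated squaring: 143^1 ≡ 143, 143^2 ≡ 64, 143^4 ≡ 19, 143^8 ≡ 59, 143^16 ≡ 8, 143^32 ≡ 64, 143^64 ≡ 19, 143^128 ≡ 59 (mod 151).
Test 143^d mod 151 for each divisor d in increasing order:
143^1 ≡ 143
143^2 ≡ 64
143^3 = 143^2·143^1 ≡ 92
143^5 = 143^4·143^1 ≡ 150
143^6 = 143^4·143^2 ≡ 8
143^10 = 143^8·143^2 ≡ 1  ← first divisor giving 1
The order is 10.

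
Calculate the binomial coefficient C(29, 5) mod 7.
0

Using Lucas' theorem:
Write n=29 and k=5 in base 7:
n in base 7: [4, 1]
k in base 7: [0, 5]
C(29,5) mod 7 = ∏ C(n_i, k_i) mod 7
Digit binomials (mod 7): C(4,0) = 1; C(1,5) = 0 (k_i > n_i)
Product: 1 × 0 = 0 ≡ 0 (mod 7)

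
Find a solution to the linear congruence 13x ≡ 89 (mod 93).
x ≡ 14 (mod 93)

gcd(13, 93) = 1, which divides 89, so solutions exist.
Find 13^(-1) mod 93 by the extended Euclidean algorithm:
93 = 7 × 13 + 2  ⟹  2 = (1)·93 + (-7)·13
13 = 6 × 2 + 1  ⟹  1 = (-6)·93 + (43)·13
So (43)·13 ≡ 1 (mod 93), i.e. 13^(-1) ≡ 43 (mod 93).
x ≡ 43 × 89 = 3827 ≡ 14 (mod 93).
Check: 13 × 14 = 182 ≡ 89 (mod 93).
Unique solution: x ≡ 14 (mod 93)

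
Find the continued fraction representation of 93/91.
[1; 45, 2]

Euclidean algorithm steps:
93 = 1 × 91 + 2
91 = 45 × 2 + 1
2 = 2 × 1 + 0
Continued fraction: [1; 45, 2]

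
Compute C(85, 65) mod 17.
0

Using Lucas' theorem:
Write n=85 and k=65 in base 17:
n in base 17: [5, 0]
k in base 17: [3, 14]
C(85,65) mod 17 = ∏ C(n_i, k_i) mod 17
Digit binomials (mod 17): C(5,3) = 10; C(0,14) = 0 (k_i > n_i)
Product: 10 × 0 = 0 ≡ 0 (mod 17)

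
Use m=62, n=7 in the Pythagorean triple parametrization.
(3795, 868, 3893)

Euclid's formula: a = m² - n², b = 2mn, c = m² + n²
m = 62, n = 7
a = 62² - 7² = 3844 - 49 = 3795
b = 2 × 62 × 7 = 868
c = 62² + 7² = 3844 + 49 = 3893
Verification: 3795² + 868² = 14402025 + 753424 = 15155449 = 3893² ✓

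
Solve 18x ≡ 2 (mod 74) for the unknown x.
x ≡ 33 (mod 37)

gcd(18, 74) = 2, which divides 2, so solutions exist.
Divide through by 2: 9x ≡ 1 (mod 37).
Find 9^(-1) mod 37 by the extended Euclidean algorithm:
37 = 4 × 9 + 1  ⟹  1 = (1)·37 + (-4)·9
So (-4)·9 ≡ 1 (mod 37), i.e. 9^(-1) ≡ -4 ≡ 33 (mod 37).
x ≡ 33 × 1 = 33 ≡ 33 (mod 37).
Check: 18 × 33 = 594 ≡ 2 (mod 74).
x ≡ 33 (mod 37), giving 2 solutions mod 74.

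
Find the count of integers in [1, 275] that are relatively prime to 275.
200

275 = 5^2 × 11
φ(n) = n × ∏(1 - 1/p) for each prime p dividing n
φ(275) = 275 × (1 - 1/5) × (1 - 1/11) = 200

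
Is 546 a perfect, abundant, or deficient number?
abundant

Proper divisors of 546: sum = 1 + 2 + 3 + 6 + 7 + 13 + 14 + 21 + 26 + 39 + 42 + 78 + 91 + 182 + 273 = 798
Since 798 > 546, 546 is abundant.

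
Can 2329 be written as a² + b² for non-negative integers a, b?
5² + 48² (a=5, b=48)

Factorization: 2329 = 17 × 137
By Fermat: n is sum of two squares iff every prime p ≡ 3 (mod 4) appears to even power.
All primes ≡ 3 (mod 4) appear to even power.
Search a = 0, 1, 2, … for 2329 - a² a perfect square: first hit at a = 5: 2329 - 25 = 2304 = 48².
2329 = 5² + 48² = 25 + 2304 ✓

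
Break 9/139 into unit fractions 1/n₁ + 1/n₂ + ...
1/16 + 1/445 + 1/989680

Greedy algorithm:
9/139: ceiling(139/9) = 16, use 1/16
5/2224: ceiling(2224/5) = 445, use 1/445
1/989680: ceiling(989680/1) = 989680, use 1/989680
Result: 9/139 = 1/16 + 1/445 + 1/989680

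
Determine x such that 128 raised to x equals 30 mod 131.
17

Baby-step giant-step with step n = ⌈√131⌉ = 12.
Baby steps 128^j mod 131 (j:value) for j=0..11: 0:1, 1:128, 2:9, 3:104, 4:81, 5:19, 6:74, 7:40, 8:11, 9:98, 10:99, 11:96.
Giant-step multiplier: 128^(-12) ≡ 128^(130-12) = 128^118 ≡ 5 (mod 131).
Giant steps γ_i = 30·5^i mod 131: γ_0=30, γ_1=19 (in table at j=5).
x = i·n + j = 1·12 + 5 = 17.
Check: 128^17 ≡ 30 (mod 131).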